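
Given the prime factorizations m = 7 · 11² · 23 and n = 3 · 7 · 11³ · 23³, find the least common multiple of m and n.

340079817

max exponent per prime: 3 · 7 · 11³ · 23³ = 340079817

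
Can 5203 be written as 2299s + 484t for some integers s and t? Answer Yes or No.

gcd(2299, 484): 2299 = 4·484 + 363; 484 = 1·363 + 121; 363 = 3·121 + 0 → 121
121 divides 5203, so a solution exists.

Yes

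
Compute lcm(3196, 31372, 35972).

576523244

lcm(3196, 31372) = 3196·31372/gcd = 100264912/4 = 25066228
lcm(25066228, 35972) = 25066228·35972/gcd = 901682353616/1564 = 576523244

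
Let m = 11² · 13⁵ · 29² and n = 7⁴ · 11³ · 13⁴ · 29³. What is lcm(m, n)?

28938830146413187

max exponent per prime: 7⁴ · 11³ · 13⁵ · 29³ = 28938830146413187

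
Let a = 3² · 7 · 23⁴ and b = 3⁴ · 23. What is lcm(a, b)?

max exponent per prime: 3⁴ · 7 · 23⁴ = 158669847

158669847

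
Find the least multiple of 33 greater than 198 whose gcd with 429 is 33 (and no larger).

Multiples of 33 above 198: 33·7, 33·8, … . Need the cofactor coprime to 429/33 = 13.
Checking s = 7, 8, … the first with gcd(s, 13) = 1 is s = 7, giving 231.

231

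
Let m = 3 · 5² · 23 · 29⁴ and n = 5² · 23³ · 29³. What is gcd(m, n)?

min exponent per shared prime: 5² · 23 · 29³ = 14023675

14023675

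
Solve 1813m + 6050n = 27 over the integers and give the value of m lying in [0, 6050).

5129

gcd(1813, 6050) = 1 (Euclid: 6050 = 3·1813 + 611; 1813 = 2·611 + 591; 611 = 1·591 + 20; 591 = 29·20 + 11; 20 = 1·11 + 9; 11 = 1·9 + 2; 9 = 4·2 + 1; 2 = 2·1 + 0), and 1 | 27.
Extended Euclid: 1813·(-2723) + 6050·(816) = 1. Scale by 27: m₀ = -73521.
General solution m = m₀ + 6050t; reducing mod 6050 gives m = 5129 (and n = -1537).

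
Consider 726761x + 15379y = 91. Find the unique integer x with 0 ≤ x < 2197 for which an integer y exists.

1118

Reduce mod 15379: 726761x ≡ 91 (mod 15379). With g = gcd(726761, 15379) = 7 dividing 91, divide through: 103823x ≡ 13 (mod 2197).
Since gcd(103823, 2197) = 1, x ≡ 13·(103823)⁻¹ ≡ 1118 (mod 2197). Smallest non-negative: 1118.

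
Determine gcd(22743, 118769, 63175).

gcd(22743, 118769): 118769 = 5·22743 + 5054; 22743 = 4·5054 + 2527; 5054 = 2·2527 + 0 → 2527
gcd(2527, 63175): 63175 = 25·2527 + 0 → 2527

2527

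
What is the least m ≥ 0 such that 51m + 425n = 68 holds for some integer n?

gcd(51, 425) = 17 (Euclid: 425 = 8·51 + 17; 51 = 3·17 + 0), and 17 | 68.
Extended Euclid: 51·(-8) + 425·(1) = 17. Scale by 4: m₀ = -32.
General solution m = m₀ + 25t; reducing mod 25 gives m = 18 (and n = -2).

18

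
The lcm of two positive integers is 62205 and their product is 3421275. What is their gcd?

55

From gcd × lcm = pq: gcd = 3421275 / 62205 = 55.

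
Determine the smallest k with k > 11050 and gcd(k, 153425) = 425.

153425 = 425·361. Any k with gcd(k, 153425) = 425 is a multiple of 425, say 425s, with s coprime to 361.
Need s > 11050/425, so s ≥ 27. First s ≥ 27 with gcd(s, 361) = 1 is s = 27. Thus k = 425·27 = 11475.

11475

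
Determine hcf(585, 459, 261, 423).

585 = 3² · 5 · 13; 459 = 3³ · 17; 261 = 3² · 29; 423 = 3² · 47
gcd takes min exponent of each prime: 3² = 9

9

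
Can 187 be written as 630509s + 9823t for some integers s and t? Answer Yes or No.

Yes

gcd(630509, 9823): 630509 = 64·9823 + 1837; 9823 = 5·1837 + 638; 1837 = 2·638 + 561; 638 = 1·561 + 77; 561 = 7·77 + 22; 77 = 3·22 + 11; 22 = 2·11 + 0 → 11
11 divides 187, so a solution exists.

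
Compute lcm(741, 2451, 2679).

741 = 3 · 13 · 19; 2451 = 3 · 19 · 43; 2679 = 3 · 19 · 47
lcm takes max exponent of each prime: 3 · 13 · 19 · 43 · 47 = 1497561

1497561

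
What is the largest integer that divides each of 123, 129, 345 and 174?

123 = 3 · 41; 129 = 3 · 43; 345 = 3 · 5 · 23; 174 = 2 · 3 · 29
gcd takes min exponent of each prime: 3 = 3

3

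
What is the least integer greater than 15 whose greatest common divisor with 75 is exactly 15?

75 = 15·5. Any x with gcd(x, 75) = 15 is a multiple of 15, say 15s, with s coprime to 5.
Need s > 15/15, so s ≥ 2. First s ≥ 2 with gcd(s, 5) = 1 is s = 2. Thus x = 15·2 = 30.

30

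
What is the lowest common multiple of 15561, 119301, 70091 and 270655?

383831282835

15561 = 3² · 7 · 13 · 19; 119301 = 3 · 7 · 13 · 19 · 23; 70091 = 7 · 17 · 19 · 31; 270655 = 5 · 7 · 11 · 19 · 37
lcm takes max exponent of each prime: 3² · 5 · 7 · 11 · 13 · 17 · 19 · 23 · 31 · 37 = 383831282835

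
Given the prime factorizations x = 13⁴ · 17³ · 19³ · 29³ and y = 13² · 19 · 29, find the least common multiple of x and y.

max exponent per prime: 13⁴ · 17³ · 19³ · 29³ = 23473344354161143

23473344354161143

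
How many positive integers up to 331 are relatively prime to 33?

201

Prime factors of 33: 3, 11. Count integers ≤ 331 divisible by none of them.
By inclusion–exclusion: 331 − ⌊331/3⌋ − ⌊331/11⌋ + ⌊331/33⌋ = 201.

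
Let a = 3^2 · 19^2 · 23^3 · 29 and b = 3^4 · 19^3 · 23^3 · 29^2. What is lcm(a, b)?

5684932671813

max exponent per prime: 3^4 · 19^3 · 23^3 · 29^2 = 5684932671813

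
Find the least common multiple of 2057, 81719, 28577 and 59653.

lcm(2057, 81719) = 2057·81719/gcd = 168095983/187 = 898909
lcm(898909, 28577) = 898909·28577/gcd = 25688122493/17 = 1511066029
lcm(1511066029, 59653) = 1511066029·59653/gcd = 90139621827937/2057 = 43820914841

43820914841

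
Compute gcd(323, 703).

Euclid: 703 = 2·323 + 57; 323 = 5·57 + 38; 57 = 1·38 + 19; 38 = 2·19 + 0. Last nonzero remainder: 19.

19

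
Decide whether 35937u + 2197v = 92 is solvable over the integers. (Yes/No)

Yes

By Bézout, 35937u + 2197v = 92 has integer solutions iff gcd(35937, 2197) | 92.
Euclid: 35937 = 16·2197 + 785; 2197 = 2·785 + 627; 785 = 1·627 + 158; 627 = 3·158 + 153; 158 = 1·153 + 5; 153 = 30·5 + 3; 5 = 1·3 + 2; 3 = 1·2 + 1; 2 = 2·1 + 0. gcd = 1; 92 mod 1 = 0. Yes.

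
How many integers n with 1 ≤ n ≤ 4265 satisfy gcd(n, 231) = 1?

2217

231 = 3·7·11. Inclusion–exclusion on these primes:
4265 − ⌊4265/3⌋ − ⌊4265/7⌋ − ⌊4265/11⌋ + ⌊4265/21⌋ + ⌊4265/33⌋ + ⌊4265/77⌋ − ⌊4265/231⌋ = 2217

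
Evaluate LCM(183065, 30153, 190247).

2909018364015

183065 = 5 · 19 · 41 · 47; 30153 = 3 · 19 · 23²; 190247 = 17 · 19² · 31
lcm takes max exponent of each prime: 3 · 5 · 17 · 19² · 23² · 31 · 41 · 47 = 2909018364015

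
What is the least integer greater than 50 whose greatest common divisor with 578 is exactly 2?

52

gcd(k, 578) = 2 forces 2 | k; write k = 2s. Then gcd(2s, 2·289) = 2·gcd(s, 289), so need gcd(s, 289) = 1.
2s > 50 gives s ≥ 26. The least s ≥ 26 coprime to 289 is 26, so k = 2·26 = 52.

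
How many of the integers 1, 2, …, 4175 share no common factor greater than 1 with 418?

Prime factors of 418: 2, 11, 19. Count integers ≤ 4175 divisible by none of them.
By inclusion–exclusion: 4175 − ⌊4175/2⌋ − ⌊4175/11⌋ − ⌊4175/19⌋ + ⌊4175/22⌋ + ⌊4175/38⌋ + ⌊4175/209⌋ − ⌊4175/418⌋ = 1798.

1798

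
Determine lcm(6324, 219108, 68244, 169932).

lcm(6324, 219108) = 6324·219108/gcd = 1385638992/372 = 3724836
lcm(3724836, 68244) = 3724836·68244/gcd = 254197707984/12 = 21183142332
lcm(21183142332, 169932) = 21183142332·169932/gcd = 3599693742761424/204 = 17645557562556

17645557562556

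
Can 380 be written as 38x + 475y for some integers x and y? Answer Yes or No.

Yes

By Bézout, 38x + 475y = 380 has integer solutions iff gcd(38, 475) | 380.
Euclid: 475 = 12·38 + 19; 38 = 2·19 + 0. gcd = 19; 380 mod 19 = 0. Yes.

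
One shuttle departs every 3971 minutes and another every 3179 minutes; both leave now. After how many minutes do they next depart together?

3971 = 11 · 19²; 3179 = 11 · 17²
max exponents: 11 · 17² · 19² = 1147619

1147619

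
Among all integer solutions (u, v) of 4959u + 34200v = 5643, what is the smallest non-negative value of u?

77

gcd(4959, 34200) = 171 (Euclid: 34200 = 6·4959 + 4446; 4959 = 1·4446 + 513; 4446 = 8·513 + 342; 513 = 1·342 + 171; 342 = 2·171 + 0), and 171 | 5643.
Extended Euclid: 4959·(69) + 34200·(-10) = 171. Scale by 33: u₀ = 2277.
General solution u = u₀ + 200t; reducing mod 200 gives u = 77 (and v = -11).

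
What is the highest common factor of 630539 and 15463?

7

Euclid: 630539 = 40·15463 + 12019; 15463 = 1·12019 + 3444; 12019 = 3·3444 + 1687; 3444 = 2·1687 + 70; 1687 = 24·70 + 7; 70 = 10·7 + 0. Last nonzero remainder: 7.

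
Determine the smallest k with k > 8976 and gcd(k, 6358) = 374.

Multiples of 374 above 8976: 374·25, 374·26, … . Need the cofactor coprime to 6358/374 = 17.
Checking s = 25, 26, … the first with gcd(s, 17) = 1 is s = 25, giving 9350.

9350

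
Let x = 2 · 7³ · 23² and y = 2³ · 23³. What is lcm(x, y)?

33386248

max exponent per prime: 2³ · 7³ · 23³ = 33386248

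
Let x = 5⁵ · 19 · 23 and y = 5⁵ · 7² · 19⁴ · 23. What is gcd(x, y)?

min exponent per shared prime: 5⁵ · 19 · 23 = 1365625

1365625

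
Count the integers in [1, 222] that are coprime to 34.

Prime factors of 34: 2, 17. Count integers ≤ 222 divisible by none of them.
By inclusion–exclusion: 222 − ⌊222/2⌋ − ⌊222/17⌋ + ⌊222/34⌋ = 104.

104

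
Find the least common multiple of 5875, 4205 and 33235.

5875 = 5³ · 47; 4205 = 5 · 29²; 33235 = 5 · 17² · 23
lcm takes max exponent of each prime: 5³ · 17² · 23 · 29² · 47 = 32841996125

32841996125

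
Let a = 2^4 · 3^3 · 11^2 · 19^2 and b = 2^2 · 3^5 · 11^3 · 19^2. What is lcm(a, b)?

max exponent per prime: 2^4 · 3^5 · 11^3 · 19^2 = 1868149008

1868149008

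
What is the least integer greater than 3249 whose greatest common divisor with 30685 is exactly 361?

3971

gcd(a, 30685) = 361 forces 361 | a; write a = 361s. Then gcd(361s, 361·85) = 361·gcd(s, 85), so need gcd(s, 85) = 1.
361s > 3249 gives s ≥ 10. The least s ≥ 10 coprime to 85 is 11, so a = 361·11 = 3971.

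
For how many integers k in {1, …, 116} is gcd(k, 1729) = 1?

1729 = 7·13·19. Inclusion–exclusion on these primes:
116 − ⌊116/7⌋ − ⌊116/13⌋ − ⌊116/19⌋ + ⌊116/91⌋ + ⌊116/133⌋ + ⌊116/247⌋ − ⌊116/1729⌋ = 87

87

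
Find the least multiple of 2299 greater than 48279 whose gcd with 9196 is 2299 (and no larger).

52877

9196 = 2299·4. Any x with gcd(x, 9196) = 2299 is a multiple of 2299, say 2299s, with s coprime to 4.
Need s > 48279/2299, so s ≥ 22. First s ≥ 22 with gcd(s, 4) = 1 is s = 23. Thus x = 2299·23 = 52877.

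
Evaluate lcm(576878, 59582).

17185772498

gcd first: 576878 = 9·59582 + 40640; 59582 = 1·40640 + 18942; 40640 = 2·18942 + 2756; 18942 = 6·2756 + 2406; 2756 = 1·2406 + 350; 2406 = 6·350 + 306; 350 = 1·306 + 44; 306 = 6·44 + 42; 44 = 1·42 + 2; 42 = 21·2 + 0 → gcd = 2
lcm = 576878·59582/gcd = 34371544996/2 = 17185772498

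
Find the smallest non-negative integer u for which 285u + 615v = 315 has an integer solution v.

27

Reduce mod 615: 285u ≡ 315 (mod 615). With g = gcd(285, 615) = 15 dividing 315, divide through: 19u ≡ 21 (mod 41).
Since gcd(19, 41) = 1, u ≡ 21·(19)⁻¹ ≡ 27 (mod 41). Smallest non-negative: 27.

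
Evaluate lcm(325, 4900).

63700

gcd first: 4900 = 15·325 + 25; 325 = 13·25 + 0 → gcd = 25
lcm = 325·4900/gcd = 1592500/25 = 63700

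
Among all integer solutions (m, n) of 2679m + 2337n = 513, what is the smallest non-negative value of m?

22

Euclid: 2679 = 1·2337 + 342; 2337 = 6·342 + 285; 342 = 1·285 + 57; 285 = 5·57 + 0 → gcd = 57; 513 = 57·9.
Back-substitution yields 2679·(7) + 2337·(-8) = 57, so one solution is m = 7·9 = 63, n = -8·9 = -72.
Solutions in m differ by 2337/57 = 41; the one in [0, 41) is 63 mod 41 = 22.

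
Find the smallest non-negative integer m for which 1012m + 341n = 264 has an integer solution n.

7

Euclid: 1012 = 2·341 + 330; 341 = 1·330 + 11; 330 = 30·11 + 0 → gcd = 11; 264 = 11·24.
Back-substitution yields 1012·(-1) + 341·(3) = 11, so one solution is m = -1·24 = -24, n = 3·24 = 72.
Solutions in m differ by 341/11 = 31; the one in [0, 31) is -24 mod 31 = 7.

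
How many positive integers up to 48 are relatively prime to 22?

22

22 = 2·11. Inclusion–exclusion on these primes:
48 − ⌊48/2⌋ − ⌊48/11⌋ + ⌊48/22⌋ = 22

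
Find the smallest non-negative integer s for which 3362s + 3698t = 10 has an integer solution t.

Euclid: 3698 = 1·3362 + 336; 3362 = 10·336 + 2; 336 = 168·2 + 0 → gcd = 2; 10 = 2·5.
Back-substitution yields 3362·(11) + 3698·(-10) = 2, so one solution is s = 11·5 = 55, t = -10·5 = -50.
Solutions in s differ by 3698/2 = 1849; the one in [0, 1849) is 55 mod 1849 = 55.

55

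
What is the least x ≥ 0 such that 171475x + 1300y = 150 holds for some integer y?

Reduce mod 1300: 171475x ≡ 150 (mod 1300). With g = gcd(171475, 1300) = 25 dividing 150, divide through: 6859x ≡ 6 (mod 52).
Since gcd(6859, 52) = 1, x ≡ 6·(6859)⁻¹ ≡ 30 (mod 52). Smallest non-negative: 30.

30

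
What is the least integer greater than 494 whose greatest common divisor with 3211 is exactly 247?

741

Multiples of 247 above 494: 247·3, 247·4, … . Need the cofactor coprime to 3211/247 = 13.
Checking s = 3, 4, … the first with gcd(s, 13) = 1 is s = 3, giving 741.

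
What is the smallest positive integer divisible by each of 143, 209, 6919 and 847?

143 = 11 · 13; 209 = 11 · 19; 6919 = 11 · 17 · 37; 847 = 7 · 11²
lcm takes max exponent of each prime: 7 · 11² · 13 · 17 · 19 · 37 = 131592461

131592461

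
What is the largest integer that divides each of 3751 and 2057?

121

Euclid: 3751 = 1·2057 + 1694; 2057 = 1·1694 + 363; 1694 = 4·363 + 242; 363 = 1·242 + 121; 242 = 2·121 + 0. Last nonzero remainder: 121.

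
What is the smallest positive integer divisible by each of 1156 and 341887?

1367548

gcd first: 341887 = 295·1156 + 867; 1156 = 1·867 + 289; 867 = 3·289 + 0 → gcd = 289
lcm = 1156·341887/gcd = 395221372/289 = 1367548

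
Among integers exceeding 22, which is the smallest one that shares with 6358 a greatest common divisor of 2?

24

gcd(k, 6358) = 2 forces 2 | k; write k = 2s. Then gcd(2s, 2·3179) = 2·gcd(s, 3179), so need gcd(s, 3179) = 1.
2s > 22 gives s ≥ 12. The least s ≥ 12 coprime to 3179 is 12, so k = 2·12 = 24.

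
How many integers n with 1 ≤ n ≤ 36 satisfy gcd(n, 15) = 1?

19

15 = 3·5. Inclusion–exclusion on these primes:
36 − ⌊36/3⌋ − ⌊36/5⌋ + ⌊36/15⌋ = 19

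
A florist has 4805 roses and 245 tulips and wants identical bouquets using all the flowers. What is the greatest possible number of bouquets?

4805 = 5 · 31²
245 = 5 · 7²
Common: 5 = 5

5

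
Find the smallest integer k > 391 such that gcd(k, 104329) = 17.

104329 = 17·6137. Any k with gcd(k, 104329) = 17 is a multiple of 17, say 17s, with s coprime to 6137.
Need s > 391/17, so s ≥ 24. First s ≥ 24 with gcd(s, 6137) = 1 is s = 24. Thus k = 17·24 = 408.

408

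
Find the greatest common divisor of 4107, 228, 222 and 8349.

4107 = 3 · 37²; 228 = 2² · 3 · 19; 222 = 2 · 3 · 37; 8349 = 3 · 11² · 23
gcd takes min exponent of each prime: 3 = 3

3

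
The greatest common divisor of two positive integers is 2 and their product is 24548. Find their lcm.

12274

gcd·lcm = product, so lcm = 24548/2 = 12274.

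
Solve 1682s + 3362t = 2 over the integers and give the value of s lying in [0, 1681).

gcd(1682, 3362) = 2 (Euclid: 3362 = 1·1682 + 1680; 1682 = 1·1680 + 2; 1680 = 840·2 + 0), and 2 | 2.
Extended Euclid: 1682·(2) + 3362·(-1) = 2. Scale by 1: s₀ = 2.
General solution s = s₀ + 1681k; reducing mod 1681 gives s = 2 (and t = -1).

2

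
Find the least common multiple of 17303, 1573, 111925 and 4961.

656216275

17303 = 11³ · 13; 1573 = 11² · 13; 111925 = 5² · 11² · 37; 4961 = 11² · 41
lcm takes max exponent of each prime: 5² · 11³ · 13 · 37 · 41 = 656216275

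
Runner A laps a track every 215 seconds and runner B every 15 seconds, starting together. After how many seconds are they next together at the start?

gcd first: 215 = 14·15 + 5; 15 = 3·5 + 0 → gcd = 5
lcm = 215·15/gcd = 3225/5 = 645

645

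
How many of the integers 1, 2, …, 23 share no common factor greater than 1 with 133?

19

133 = 7·19. Inclusion–exclusion on these primes:
23 − ⌊23/7⌋ − ⌊23/19⌋ + ⌊23/133⌋ = 19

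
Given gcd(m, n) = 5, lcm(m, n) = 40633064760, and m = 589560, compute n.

m·n = gcd·lcm = 5·40633064760 = 203165323800, so n = 203165323800/589560 = 344605.

344605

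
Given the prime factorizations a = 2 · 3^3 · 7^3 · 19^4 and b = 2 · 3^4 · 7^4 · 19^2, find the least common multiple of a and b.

50689916802

max exponent per prime: 2 · 3^4 · 7^4 · 19^4 = 50689916802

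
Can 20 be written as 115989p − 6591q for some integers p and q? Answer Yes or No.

No

By Bézout, 115989p − 6591q = 20 has integer solutions iff gcd(115989, 6591) | 20.
Euclid: 115989 = 17·6591 + 3942; 6591 = 1·3942 + 2649; 3942 = 1·2649 + 1293; 2649 = 2·1293 + 63; 1293 = 20·63 + 33; 63 = 1·33 + 30; 33 = 1·30 + 3; 30 = 10·3 + 0. gcd = 3; 20 mod 3 = 2. No.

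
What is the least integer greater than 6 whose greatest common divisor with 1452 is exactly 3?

9

gcd(x, 1452) = 3 forces 3 | x; write x = 3s. Then gcd(3s, 3·484) = 3·gcd(s, 484), so need gcd(s, 484) = 1.
3s > 6 gives s ≥ 3. The least s ≥ 3 coprime to 484 is 3, so x = 3·3 = 9.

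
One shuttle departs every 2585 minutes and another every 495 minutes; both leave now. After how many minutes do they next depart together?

23265

2585 = 5 · 11 · 47; 495 = 3² · 5 · 11
max exponents: 3² · 5 · 11 · 47 = 23265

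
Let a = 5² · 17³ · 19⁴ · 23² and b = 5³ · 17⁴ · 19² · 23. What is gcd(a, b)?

1019815975

min exponent per shared prime: 5² · 17³ · 19² · 23 = 1019815975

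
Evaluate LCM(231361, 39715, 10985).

706807855

231361 = 13² · 37²; 39715 = 5 · 13² · 47; 10985 = 5 · 13³
lcm takes max exponent of each prime: 5 · 13³ · 37² · 47 = 706807855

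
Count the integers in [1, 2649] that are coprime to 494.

1158

Prime factors of 494: 2, 13, 19. Count integers ≤ 2649 divisible by none of them.
By inclusion–exclusion: 2649 − ⌊2649/2⌋ − ⌊2649/13⌋ − ⌊2649/19⌋ + ⌊2649/26⌋ + ⌊2649/38⌋ + ⌊2649/247⌋ − ⌊2649/494⌋ = 1158.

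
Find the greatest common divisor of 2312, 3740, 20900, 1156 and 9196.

2312 = 2³ · 17²; 3740 = 2² · 5 · 11 · 17; 20900 = 2² · 5² · 11 · 19; 1156 = 2² · 17²; 9196 = 2² · 11² · 19
gcd takes min exponent of each prime: 2² = 4

4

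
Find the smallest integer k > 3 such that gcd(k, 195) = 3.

gcd(k, 195) = 3 forces 3 | k; write k = 3s. Then gcd(3s, 3·65) = 3·gcd(s, 65), so need gcd(s, 65) = 1.
3s > 3 gives s ≥ 2. The least s ≥ 2 coprime to 65 is 2, so k = 3·2 = 6.

6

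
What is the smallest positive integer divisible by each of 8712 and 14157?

113256

gcd first: 14157 = 1·8712 + 5445; 8712 = 1·5445 + 3267; 5445 = 1·3267 + 2178; 3267 = 1·2178 + 1089; 2178 = 2·1089 + 0 → gcd = 1089
lcm = 8712·14157/gcd = 123335784/1089 = 113256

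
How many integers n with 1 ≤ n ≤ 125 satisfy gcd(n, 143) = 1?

105

Prime factors of 143: 11, 13. Count integers ≤ 125 divisible by none of them.
By inclusion–exclusion: 125 − ⌊125/11⌋ − ⌊125/13⌋ + ⌊125/143⌋ = 105.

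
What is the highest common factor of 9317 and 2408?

7

9317 = 7 · 11³
2408 = 2³ · 7 · 43
Common: 7 = 7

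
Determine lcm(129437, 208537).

129437 = 7 · 11 · 41²; 208537 = 7 · 31³
max exponents: 7 · 11 · 31³ · 41² = 3856057667

3856057667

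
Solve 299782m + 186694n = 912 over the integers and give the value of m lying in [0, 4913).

3764

Reduce mod 186694: 299782m ≡ 912 (mod 186694). With g = gcd(299782, 186694) = 38 dividing 912, divide through: 7889m ≡ 24 (mod 4913).
Since gcd(7889, 4913) = 1, m ≡ 24·(7889)⁻¹ ≡ 3764 (mod 4913). Smallest non-negative: 3764.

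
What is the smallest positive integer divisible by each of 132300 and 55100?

72897300

gcd first: 132300 = 2·55100 + 22100; 55100 = 2·22100 + 10900; 22100 = 2·10900 + 300; 10900 = 36·300 + 100; 300 = 3·100 + 0 → gcd = 100
lcm = 132300·55100/gcd = 7289730000/100 = 72897300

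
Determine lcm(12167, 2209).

12167 = 23³; 2209 = 47²
max exponents: 23³ · 47² = 26876903

26876903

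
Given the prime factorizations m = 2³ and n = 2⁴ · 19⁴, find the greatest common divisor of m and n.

min exponent per shared prime: 2³ = 8

8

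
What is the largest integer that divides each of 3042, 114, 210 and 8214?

3042 = 2 · 3² · 13²; 114 = 2 · 3 · 19; 210 = 2 · 3 · 5 · 7; 8214 = 2 · 3 · 37²
gcd takes min exponent of each prime: 2 · 3 = 6

6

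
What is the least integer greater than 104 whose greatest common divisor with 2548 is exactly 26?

130

2548 = 26·98. Any a with gcd(a, 2548) = 26 is a multiple of 26, say 26s, with s coprime to 98.
Need s > 104/26, so s ≥ 5. First s ≥ 5 with gcd(s, 98) = 1 is s = 5. Thus a = 26·5 = 130.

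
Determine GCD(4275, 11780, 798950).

gcd(4275, 11780): 11780 = 2·4275 + 3230; 4275 = 1·3230 + 1045; 3230 = 3·1045 + 95; 1045 = 11·95 + 0 → 95
gcd(95, 798950): 798950 = 8410·95 + 0 → 95

95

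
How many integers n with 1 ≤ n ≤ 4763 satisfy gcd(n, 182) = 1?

Prime factors of 182: 2, 7, 13. Count integers ≤ 4763 divisible by none of them.
By inclusion–exclusion: 4763 − ⌊4763/2⌋ − ⌊4763/7⌋ − ⌊4763/13⌋ + ⌊4763/14⌋ + ⌊4763/26⌋ + ⌊4763/91⌋ − ⌊4763/182⌋ = 1885.

1885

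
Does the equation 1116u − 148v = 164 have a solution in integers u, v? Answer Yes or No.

By Bézout, 1116u − 148v = 164 has integer solutions iff gcd(1116, 148) | 164.
Euclid: 1116 = 7·148 + 80; 148 = 1·80 + 68; 80 = 1·68 + 12; 68 = 5·12 + 8; 12 = 1·8 + 4; 8 = 2·4 + 0. gcd = 4; 164 mod 4 = 0. Yes.

Yes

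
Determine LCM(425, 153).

3825

425 = 5² · 17; 153 = 3² · 17
max exponents: 3² · 5² · 17 = 3825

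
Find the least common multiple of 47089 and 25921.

47089 = 7² · 31²; 25921 = 7² · 23²
max exponents: 7² · 23² · 31² = 24910081

24910081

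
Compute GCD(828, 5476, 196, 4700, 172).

4

gcd(828, 5476): 5476 = 6·828 + 508; 828 = 1·508 + 320; 508 = 1·320 + 188; 320 = 1·188 + 132; 188 = 1·132 + 56; 132 = 2·56 + 20; 56 = 2·20 + 16; 20 = 1·16 + 4; 16 = 4·4 + 0 → 4
gcd(4, 196): 196 = 49·4 + 0 → 4
gcd(4, 4700): 4700 = 1175·4 + 0 → 4
gcd(4, 172): 172 = 43·4 + 0 → 4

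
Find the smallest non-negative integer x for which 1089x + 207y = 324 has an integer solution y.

Euclid: 1089 = 5·207 + 54; 207 = 3·54 + 45; 54 = 1·45 + 9; 45 = 5·9 + 0 → gcd = 9; 324 = 9·36.
Back-substitution yields 1089·(4) + 207·(-21) = 9, so one solution is x = 4·36 = 144, y = -21·36 = -756.
Solutions in x differ by 207/9 = 23; the one in [0, 23) is 144 mod 23 = 6.

6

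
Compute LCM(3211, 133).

22477

gcd first: 3211 = 24·133 + 19; 133 = 7·19 + 0 → gcd = 19
lcm = 3211·133/gcd = 427063/19 = 22477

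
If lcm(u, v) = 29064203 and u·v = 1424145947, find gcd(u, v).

49

From gcd × lcm = uv: gcd = 1424145947 / 29064203 = 49.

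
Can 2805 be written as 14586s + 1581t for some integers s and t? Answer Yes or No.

Yes

gcd(14586, 1581): 14586 = 9·1581 + 357; 1581 = 4·357 + 153; 357 = 2·153 + 51; 153 = 3·51 + 0 → 51
51 divides 2805, so a solution exists.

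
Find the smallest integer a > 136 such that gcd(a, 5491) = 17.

153

Multiples of 17 above 136: 17·9, 17·10, … . Need the cofactor coprime to 5491/17 = 323.
Checking s = 9, 10, … the first with gcd(s, 323) = 1 is s = 9, giving 153.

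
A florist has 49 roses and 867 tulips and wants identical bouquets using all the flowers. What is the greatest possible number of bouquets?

49 = 7²
867 = 3 · 17²
Common: 1 = 1

1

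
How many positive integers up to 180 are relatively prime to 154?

70

Prime factors of 154: 2, 7, 11. Count integers ≤ 180 divisible by none of them.
By inclusion–exclusion: 180 − ⌊180/2⌋ − ⌊180/7⌋ − ⌊180/11⌋ + ⌊180/14⌋ + ⌊180/22⌋ + ⌊180/77⌋ − ⌊180/154⌋ = 70.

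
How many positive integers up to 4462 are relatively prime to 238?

238 = 2·7·17. Inclusion–exclusion on these primes:
4462 − ⌊4462/2⌋ − ⌊4462/7⌋ − ⌊4462/17⌋ + ⌊4462/14⌋ + ⌊4462/34⌋ + ⌊4462/119⌋ − ⌊4462/238⌋ = 1800

1800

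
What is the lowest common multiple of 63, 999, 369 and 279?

63 = 3² · 7; 999 = 3³ · 37; 369 = 3² · 41; 279 = 3² · 31
lcm takes max exponent of each prime: 3³ · 7 · 31 · 37 · 41 = 8888103

8888103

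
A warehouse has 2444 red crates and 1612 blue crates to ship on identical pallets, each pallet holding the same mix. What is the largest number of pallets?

52

Euclid: 2444 = 1·1612 + 832; 1612 = 1·832 + 780; 832 = 1·780 + 52; 780 = 15·52 + 0. Last nonzero remainder: 52.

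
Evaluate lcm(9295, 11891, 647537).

9295 = 5 · 11 · 13²; 11891 = 11 · 23 · 47; 647537 = 11 · 37² · 43
lcm takes max exponent of each prime: 5 · 11 · 13² · 23 · 37² · 43 · 47 = 591489434965

591489434965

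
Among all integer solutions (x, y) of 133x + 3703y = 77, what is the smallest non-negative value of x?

279

Reduce mod 3703: 133x ≡ 77 (mod 3703). With g = gcd(133, 3703) = 7 dividing 77, divide through: 19x ≡ 11 (mod 529).
Since gcd(19, 529) = 1, x ≡ 11·(19)⁻¹ ≡ 279 (mod 529). Smallest non-negative: 279.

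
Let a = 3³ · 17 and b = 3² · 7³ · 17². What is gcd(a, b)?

153

min exponent per shared prime: 3² · 17 = 153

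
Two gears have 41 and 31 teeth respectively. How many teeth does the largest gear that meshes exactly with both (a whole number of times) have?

1

41 = 41
31 = 31
Common: 1 = 1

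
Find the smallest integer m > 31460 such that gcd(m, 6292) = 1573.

33033

gcd(m, 6292) = 1573 forces 1573 | m; write m = 1573s. Then gcd(1573s, 1573·4) = 1573·gcd(s, 4), so need gcd(s, 4) = 1.
1573s > 31460 gives s ≥ 21. The least s ≥ 21 coprime to 4 is 21, so m = 1573·21 = 33033.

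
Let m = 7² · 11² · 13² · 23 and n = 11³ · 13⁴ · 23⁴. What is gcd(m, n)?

470327

min exponent per shared prime: 11² · 13² · 23 = 470327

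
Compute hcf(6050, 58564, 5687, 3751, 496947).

121

6050 = 2 · 5² · 11²; 58564 = 2² · 11⁴; 5687 = 11² · 47; 3751 = 11² · 31; 496947 = 3 · 11² · 37²
gcd takes min exponent of each prime: 11² = 121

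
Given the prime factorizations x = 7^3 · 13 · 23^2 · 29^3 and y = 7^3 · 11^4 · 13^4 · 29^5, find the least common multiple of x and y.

max exponent per prime: 7^3 · 11^4 · 13^4 · 23^2 · 29^5 = 1556266365440481097403

1556266365440481097403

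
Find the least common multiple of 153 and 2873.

25857

153 = 3² · 17; 2873 = 13² · 17
max exponents: 3² · 13² · 17 = 25857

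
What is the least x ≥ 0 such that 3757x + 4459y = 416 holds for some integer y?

gcd(3757, 4459) = 13 (Euclid: 4459 = 1·3757 + 702; 3757 = 5·702 + 247; 702 = 2·247 + 208; 247 = 1·208 + 39; 208 = 5·39 + 13; 39 = 3·13 + 0), and 13 | 416.
Extended Euclid: 3757·(-108) + 4459·(91) = 13. Scale by 32: x₀ = -3456.
General solution x = x₀ + 343t; reducing mod 343 gives x = 317 (and y = -267).

317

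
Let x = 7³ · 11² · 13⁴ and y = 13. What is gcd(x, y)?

min exponent per shared prime: 13 = 13

13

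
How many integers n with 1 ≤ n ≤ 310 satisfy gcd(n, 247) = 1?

272

Prime factors of 247: 13, 19. Count integers ≤ 310 divisible by none of them.
By inclusion–exclusion: 310 − ⌊310/13⌋ − ⌊310/19⌋ + ⌊310/247⌋ = 272.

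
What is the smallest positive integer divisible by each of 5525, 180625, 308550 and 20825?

lcm(5525, 180625) = 5525·180625/gcd = 997953125/425 = 2348125
lcm(2348125, 308550) = 2348125·308550/gcd = 724513968750/425 = 1704738750
lcm(1704738750, 20825) = 1704738750·20825/gcd = 35501184468750/425 = 83532198750

83532198750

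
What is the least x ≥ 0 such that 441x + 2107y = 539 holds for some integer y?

Reduce mod 2107: 441x ≡ 539 (mod 2107). With g = gcd(441, 2107) = 49 dividing 539, divide through: 9x ≡ 11 (mod 43).
Since gcd(9, 43) = 1, x ≡ 11·(9)⁻¹ ≡ 6 (mod 43). Smallest non-negative: 6.

6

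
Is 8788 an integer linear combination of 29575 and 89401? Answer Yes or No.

By Bézout, 29575p + 89401q = 8788 has integer solutions iff gcd(29575, 89401) | 8788.
Euclid: 89401 = 3·29575 + 676; 29575 = 43·676 + 507; 676 = 1·507 + 169; 507 = 3·169 + 0. gcd = 169; 8788 mod 169 = 0. Yes.

Yes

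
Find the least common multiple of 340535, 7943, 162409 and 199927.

340535 = 5 · 13³ · 31; 7943 = 13² · 47; 162409 = 13² · 31²; 199927 = 7 · 13⁴
lcm takes max exponent of each prime: 5 · 7 · 13⁴ · 31² · 47 = 45150514045

45150514045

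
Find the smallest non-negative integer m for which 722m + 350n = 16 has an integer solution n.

gcd(722, 350) = 2 (Euclid: 722 = 2·350 + 22; 350 = 15·22 + 20; 22 = 1·20 + 2; 20 = 10·2 + 0), and 2 | 16.
Extended Euclid: 722·(16) + 350·(-33) = 2. Scale by 8: m₀ = 128.
General solution m = m₀ + 175t; reducing mod 175 gives m = 128 (and n = -264).

128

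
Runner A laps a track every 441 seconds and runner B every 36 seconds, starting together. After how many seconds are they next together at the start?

gcd first: 441 = 12·36 + 9; 36 = 4·9 + 0 → gcd = 9
lcm = 441·36/gcd = 15876/9 = 1764

1764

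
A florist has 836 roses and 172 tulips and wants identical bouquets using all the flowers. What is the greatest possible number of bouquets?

4

Euclid: 836 = 4·172 + 148; 172 = 1·148 + 24; 148 = 6·24 + 4; 24 = 6·4 + 0. Last nonzero remainder: 4.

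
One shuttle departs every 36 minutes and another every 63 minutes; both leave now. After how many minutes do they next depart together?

252

gcd first: 63 = 1·36 + 27; 36 = 1·27 + 9; 27 = 3·9 + 0 → gcd = 9
lcm = 36·63/gcd = 2268/9 = 252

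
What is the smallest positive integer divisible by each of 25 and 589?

25 = 5²; 589 = 19 · 31
max exponents: 5² · 19 · 31 = 14725

14725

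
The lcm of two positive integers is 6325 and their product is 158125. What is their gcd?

25

gcd·lcm = product, so gcd = 158125/6325 = 25.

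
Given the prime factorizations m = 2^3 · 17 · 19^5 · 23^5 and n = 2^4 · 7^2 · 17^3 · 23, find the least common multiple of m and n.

61386095638193444944

max exponent per prime: 2^4 · 7^2 · 17^3 · 19^5 · 23^5 = 61386095638193444944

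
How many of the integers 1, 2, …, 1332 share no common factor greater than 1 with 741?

741 = 3·13·19. Inclusion–exclusion on these primes:
1332 − ⌊1332/3⌋ − ⌊1332/13⌋ − ⌊1332/19⌋ + ⌊1332/39⌋ + ⌊1332/57⌋ + ⌊1332/247⌋ − ⌊1332/741⌋ = 777

777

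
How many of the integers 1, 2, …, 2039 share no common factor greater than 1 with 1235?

1428

Prime factors of 1235: 5, 13, 19. Count integers ≤ 2039 divisible by none of them.
By inclusion–exclusion: 2039 − ⌊2039/5⌋ − ⌊2039/13⌋ − ⌊2039/19⌋ + ⌊2039/65⌋ + ⌊2039/95⌋ + ⌊2039/247⌋ − ⌊2039/1235⌋ = 1428.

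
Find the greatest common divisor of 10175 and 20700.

10175 = 5² · 11 · 37
20700 = 2² · 3² · 5² · 23
Common: 5² = 25

25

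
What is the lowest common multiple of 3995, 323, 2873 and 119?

89795615

3995 = 5 · 17 · 47; 323 = 17 · 19; 2873 = 13² · 17; 119 = 7 · 17
lcm takes max exponent of each prime: 5 · 7 · 13² · 17 · 19 · 47 = 89795615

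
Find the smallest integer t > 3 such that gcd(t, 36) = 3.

15

gcd(t, 36) = 3 forces 3 | t; write t = 3s. Then gcd(3s, 3·12) = 3·gcd(s, 12), so need gcd(s, 12) = 1.
3s > 3 gives s ≥ 2. The least s ≥ 2 coprime to 12 is 5, so t = 3·5 = 15.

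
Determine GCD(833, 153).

Euclid: 833 = 5·153 + 68; 153 = 2·68 + 17; 68 = 4·17 + 0. Last nonzero remainder: 17.

17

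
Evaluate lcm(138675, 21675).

40077075

gcd first: 138675 = 6·21675 + 8625; 21675 = 2·8625 + 4425; 8625 = 1·4425 + 4200; 4425 = 1·4200 + 225; 4200 = 18·225 + 150; 225 = 1·150 + 75; 150 = 2·75 + 0 → gcd = 75
lcm = 138675·21675/gcd = 3005780625/75 = 40077075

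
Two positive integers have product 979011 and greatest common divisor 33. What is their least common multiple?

29667

gcd·lcm = product, so lcm = 979011/33 = 29667.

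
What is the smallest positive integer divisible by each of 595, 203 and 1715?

595 = 5 · 7 · 17; 203 = 7 · 29; 1715 = 5 · 7³
lcm takes max exponent of each prime: 5 · 7³ · 17 · 29 = 845495

845495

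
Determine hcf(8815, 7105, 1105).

5

gcd(8815, 7105): 8815 = 1·7105 + 1710; 7105 = 4·1710 + 265; 1710 = 6·265 + 120; 265 = 2·120 + 25; 120 = 4·25 + 20; 25 = 1·20 + 5; 20 = 4·5 + 0 → 5
gcd(5, 1105): 1105 = 221·5 + 0 → 5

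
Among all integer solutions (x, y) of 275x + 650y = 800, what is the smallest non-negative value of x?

Euclid: 650 = 2·275 + 100; 275 = 2·100 + 75; 100 = 1·75 + 25; 75 = 3·25 + 0 → gcd = 25; 800 = 25·32.
Back-substitution yields 275·(-7) + 650·(3) = 25, so one solution is x = -7·32 = -224, y = 3·32 = 96.
Solutions in x differ by 650/25 = 26; the one in [0, 26) is -224 mod 26 = 10.

10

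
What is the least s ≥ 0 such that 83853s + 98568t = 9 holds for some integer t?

9197

gcd(83853, 98568) = 9 (Euclid: 98568 = 1·83853 + 14715; 83853 = 5·14715 + 10278; 14715 = 1·10278 + 4437; 10278 = 2·4437 + 1404; 4437 = 3·1404 + 225; 1404 = 6·225 + 54; 225 = 4·54 + 9; 54 = 6·9 + 0), and 9 | 9.
Extended Euclid: 83853·(-1755) + 98568·(1493) = 9. Scale by 1: s₀ = -1755.
General solution s = s₀ + 10952k; reducing mod 10952 gives s = 9197 (and t = -7824).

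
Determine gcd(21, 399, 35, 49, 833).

7

gcd(21, 399): 399 = 19·21 + 0 → 21
gcd(21, 35): 35 = 1·21 + 14; 21 = 1·14 + 7; 14 = 2·7 + 0 → 7
gcd(7, 49): 49 = 7·7 + 0 → 7
gcd(7, 833): 833 = 119·7 + 0 → 7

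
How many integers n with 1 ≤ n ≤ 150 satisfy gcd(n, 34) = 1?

34 = 2·17. Inclusion–exclusion on these primes:
150 − ⌊150/2⌋ − ⌊150/17⌋ + ⌊150/34⌋ = 71

71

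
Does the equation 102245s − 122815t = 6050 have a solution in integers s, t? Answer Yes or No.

gcd(102245, 122815): 122815 = 1·102245 + 20570; 102245 = 4·20570 + 19965; 20570 = 1·19965 + 605; 19965 = 33·605 + 0 → 605
605 divides 6050, so a solution exists.

Yes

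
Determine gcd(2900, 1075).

2900 = 2² · 5² · 29
1075 = 5² · 43
Common: 5² = 25

25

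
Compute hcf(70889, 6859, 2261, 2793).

gcd(70889, 6859): 70889 = 10·6859 + 2299; 6859 = 2·2299 + 2261; 2299 = 1·2261 + 38; 2261 = 59·38 + 19; 38 = 2·19 + 0 → 19
gcd(19, 2261): 2261 = 119·19 + 0 → 19
gcd(19, 2793): 2793 = 147·19 + 0 → 19

19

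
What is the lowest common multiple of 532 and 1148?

21812

gcd first: 1148 = 2·532 + 84; 532 = 6·84 + 28; 84 = 3·28 + 0 → gcd = 28
lcm = 532·1148/gcd = 610736/28 = 21812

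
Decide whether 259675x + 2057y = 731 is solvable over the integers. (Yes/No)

Yes

gcd(259675, 2057): 259675 = 126·2057 + 493; 2057 = 4·493 + 85; 493 = 5·85 + 68; 85 = 1·68 + 17; 68 = 4·17 + 0 → 17
17 divides 731, so a solution exists.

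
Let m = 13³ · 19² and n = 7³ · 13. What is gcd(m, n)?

13

min exponent per shared prime: 13 = 13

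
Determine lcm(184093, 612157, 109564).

30429100156

lcm(184093, 612157) = 184093·612157/gcd = 112693818601/637 = 176913373
lcm(176913373, 109564) = 176913373·109564/gcd = 19383336799372/637 = 30429100156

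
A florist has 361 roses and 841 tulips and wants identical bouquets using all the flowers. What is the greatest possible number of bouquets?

Euclid: 841 = 2·361 + 119; 361 = 3·119 + 4; 119 = 29·4 + 3; 4 = 1·3 + 1; 3 = 3·1 + 0. Last nonzero remainder: 1.

1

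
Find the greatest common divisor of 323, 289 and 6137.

gcd(323, 289): 323 = 1·289 + 34; 289 = 8·34 + 17; 34 = 2·17 + 0 → 17
gcd(17, 6137): 6137 = 361·17 + 0 → 17

17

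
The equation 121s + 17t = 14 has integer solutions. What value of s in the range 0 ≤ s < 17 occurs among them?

gcd(121, 17) = 1 (Euclid: 121 = 7·17 + 2; 17 = 8·2 + 1; 2 = 2·1 + 0), and 1 | 14.
Extended Euclid: 121·(-8) + 17·(57) = 1. Scale by 14: s₀ = -112.
General solution s = s₀ + 17k; reducing mod 17 gives s = 7 (and t = -49).

7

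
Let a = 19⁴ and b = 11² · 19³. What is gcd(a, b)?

min exponent per shared prime: 19³ = 6859

6859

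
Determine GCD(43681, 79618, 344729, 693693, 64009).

gcd(43681, 79618): 79618 = 1·43681 + 35937; 43681 = 1·35937 + 7744; 35937 = 4·7744 + 4961; 7744 = 1·4961 + 2783; 4961 = 1·2783 + 2178; 2783 = 1·2178 + 605; 2178 = 3·605 + 363; 605 = 1·363 + 242; 363 = 1·242 + 121; 242 = 2·121 + 0 → 121
gcd(121, 344729): 344729 = 2849·121 + 0 → 121
gcd(121, 693693): 693693 = 5733·121 + 0 → 121
gcd(121, 64009): 64009 = 529·121 + 0 → 121

121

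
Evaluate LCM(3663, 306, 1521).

21047598

3663 = 3² · 11 · 37; 306 = 2 · 3² · 17; 1521 = 3² · 13²
lcm takes max exponent of each prime: 2 · 3² · 11 · 13² · 17 · 37 = 21047598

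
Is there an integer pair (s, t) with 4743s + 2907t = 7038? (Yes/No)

Yes

gcd(4743, 2907): 4743 = 1·2907 + 1836; 2907 = 1·1836 + 1071; 1836 = 1·1071 + 765; 1071 = 1·765 + 306; 765 = 2·306 + 153; 306 = 2·153 + 0 → 153
153 divides 7038, so a solution exists.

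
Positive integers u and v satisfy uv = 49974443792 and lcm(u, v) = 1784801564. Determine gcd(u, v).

28

gcd·lcm = product, so gcd = 49974443792/1784801564 = 28.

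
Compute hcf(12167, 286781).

1

Euclid: 286781 = 23·12167 + 6940; 12167 = 1·6940 + 5227; 6940 = 1·5227 + 1713; 5227 = 3·1713 + 88; 1713 = 19·88 + 41; 88 = 2·41 + 6; 41 = 6·6 + 5; 6 = 1·5 + 1; 5 = 5·1 + 0. Last nonzero remainder: 1.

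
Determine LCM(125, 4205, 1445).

30381125

125 = 5³; 4205 = 5 · 29²; 1445 = 5 · 17²
lcm takes max exponent of each prime: 5³ · 17² · 29² = 30381125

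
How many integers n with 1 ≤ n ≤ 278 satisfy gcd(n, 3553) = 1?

225

3553 = 11·17·19. Inclusion–exclusion on these primes:
278 − ⌊278/11⌋ − ⌊278/17⌋ − ⌊278/19⌋ + ⌊278/187⌋ + ⌊278/209⌋ + ⌊278/323⌋ − ⌊278/3553⌋ = 225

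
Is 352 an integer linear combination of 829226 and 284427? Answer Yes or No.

No

By Bézout, 829226m + 284427n = 352 has integer solutions iff gcd(829226, 284427) | 352.
Euclid: 829226 = 2·284427 + 260372; 284427 = 1·260372 + 24055; 260372 = 10·24055 + 19822; 24055 = 1·19822 + 4233; 19822 = 4·4233 + 2890; 4233 = 1·2890 + 1343; 2890 = 2·1343 + 204; 1343 = 6·204 + 119; 204 = 1·119 + 85; 119 = 1·85 + 34; 85 = 2·34 + 17; 34 = 2·17 + 0. gcd = 17; 352 mod 17 = 12. No.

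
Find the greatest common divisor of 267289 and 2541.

121

Euclid: 267289 = 105·2541 + 484; 2541 = 5·484 + 121; 484 = 4·121 + 0. Last nonzero remainder: 121.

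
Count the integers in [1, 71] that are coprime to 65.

Prime factors of 65: 5, 13. Count integers ≤ 71 divisible by none of them.
By inclusion–exclusion: 71 − ⌊71/5⌋ − ⌊71/13⌋ + ⌊71/65⌋ = 53.

53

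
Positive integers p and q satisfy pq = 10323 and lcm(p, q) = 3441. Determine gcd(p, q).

3

gcd·lcm = product, so gcd = 10323/3441 = 3.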